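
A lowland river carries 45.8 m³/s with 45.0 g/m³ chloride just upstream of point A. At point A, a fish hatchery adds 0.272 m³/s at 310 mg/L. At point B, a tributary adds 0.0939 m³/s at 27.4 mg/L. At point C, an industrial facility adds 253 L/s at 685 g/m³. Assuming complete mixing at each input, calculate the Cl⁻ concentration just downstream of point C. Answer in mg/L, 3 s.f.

50.0 mg/L

After input A: C = (45.8·45 + 0.272·310) / 46.07 = 46.56 mg/L.
After input B: C = (46.07·46.56 + 0.0939·27.4) / 46.17 = 46.53 mg/L.
253 L/s = 0.253 m³/s.
After input C: C = (46.17·46.53 + 0.253·685) / 46.42 = 50.01 mg/L.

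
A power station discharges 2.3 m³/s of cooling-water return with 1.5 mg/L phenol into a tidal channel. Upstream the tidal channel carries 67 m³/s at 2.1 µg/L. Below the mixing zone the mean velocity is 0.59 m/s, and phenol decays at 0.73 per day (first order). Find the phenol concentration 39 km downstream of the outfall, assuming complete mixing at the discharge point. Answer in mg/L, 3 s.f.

2.1 µg/L = 0.0021 mg/L.
After complete mixing, C₀ = (2.3·1.5 + 67·0.0021) / 69.3 = 0.05181 mg/L.
Travel time t = 3.9e+04 m / 0.59 m/s = 6.61e+04 s = 0.7651 d.
C = 0.05181·exp(−0.73·0.7651) = 0.05181·0.5721 = 0.02964 mg/L.

0.0296 mg/L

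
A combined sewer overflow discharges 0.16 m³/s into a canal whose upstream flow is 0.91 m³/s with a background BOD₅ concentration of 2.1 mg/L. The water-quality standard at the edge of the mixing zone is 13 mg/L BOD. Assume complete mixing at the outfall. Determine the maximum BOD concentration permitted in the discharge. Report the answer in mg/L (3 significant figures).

75.0 mg/L

Mass balance: 13·1.07 = 0.16·Cₑ + 0.91·2.1.
Cₑ = (13.91 − 1.911) / 0.16 = 74.99 mg/L.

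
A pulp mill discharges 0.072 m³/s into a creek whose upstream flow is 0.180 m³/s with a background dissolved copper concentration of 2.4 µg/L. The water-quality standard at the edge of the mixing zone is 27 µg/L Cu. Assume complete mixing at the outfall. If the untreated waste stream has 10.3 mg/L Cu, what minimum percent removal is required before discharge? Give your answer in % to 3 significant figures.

99.1 %

2.4 µg/L = 0.0024 mg/L.
27 µg/L = 0.027 mg/L.
Mass balance: 0.027·0.252 = 0.072·Cₑ + 0.18·0.0024.
Cₑ = (0.006804 − 0.000432) / 0.072 = 0.0885 mg/L.
Required removal = 1 − 0.0885/10.3 = 99.14 %.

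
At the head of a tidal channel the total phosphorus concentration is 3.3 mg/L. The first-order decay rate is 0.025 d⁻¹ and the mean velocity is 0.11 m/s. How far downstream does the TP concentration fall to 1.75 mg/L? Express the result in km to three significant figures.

From C = C₀·e^(−kt), t = ln(C₀/C)/k = ln(3.3/1.75)/0.025 = 0.6343/0.025 = 25.37 d.
Distance = v·t = 0.11 m/s × 2.192e+06 s = 2.411e+05 m = 241.1 km.

241 km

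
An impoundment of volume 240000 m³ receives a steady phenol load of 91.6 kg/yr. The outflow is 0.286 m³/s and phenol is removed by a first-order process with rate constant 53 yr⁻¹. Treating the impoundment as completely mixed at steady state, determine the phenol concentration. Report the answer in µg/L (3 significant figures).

Outflow Q = 0.286 m³/s × 3.156e+07 s/yr = 9.025e+06 m³/yr.
Steady-state CSTR mass balance: W = Q·C + k·V·C, so C = W/(Q + kV).
Q + kV = 9.025e+06 + 53·240000 = 2.175e+07 m³/yr.
C = 91.6/2.175e+07 = 4.212e-06 kg/m³ = 0.004212 mg/L = 4.212 µg/L.

4.21 µg/L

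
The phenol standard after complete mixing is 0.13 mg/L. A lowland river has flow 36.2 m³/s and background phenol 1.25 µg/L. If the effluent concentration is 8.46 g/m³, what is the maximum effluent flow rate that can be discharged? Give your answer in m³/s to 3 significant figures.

0.560 m³/s

1.25 µg/L = 0.00125 mg/L.
Mass balance at complete mixing: C_std·(Q_w + Q_r) = Q_w·C_e + Q_r·C_b.
Rearranging, Q_w = Q_r·(C_std − C_b)/(C_e − C_std) = 36.2·(0.13 − 0.00125) / (8.46 − 0.13) = 0.5595 m³/s.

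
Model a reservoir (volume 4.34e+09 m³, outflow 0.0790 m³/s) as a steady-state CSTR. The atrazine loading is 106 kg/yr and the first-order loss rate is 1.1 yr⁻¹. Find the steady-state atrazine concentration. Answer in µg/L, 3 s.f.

0.0222 µg/L

Outflow Q = 0.0790 m³/s × 3.156e+07 s/yr = 2.493e+06 m³/yr.
Steady-state CSTR mass balance: W = Q·C + k·V·C, so C = W/(Q + kV).
Q + kV = 2.493e+06 + 1.1·4.34e+09 = 4.776e+09 m³/yr.
C = 106/4.776e+09 = 2.219e-08 kg/m³ = 2.219e-05 mg/L = 0.02219 µg/L.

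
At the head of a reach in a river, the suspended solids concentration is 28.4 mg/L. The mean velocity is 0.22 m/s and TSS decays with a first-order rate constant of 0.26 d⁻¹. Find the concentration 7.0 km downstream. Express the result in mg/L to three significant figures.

25.8 mg/L

Travel time t = 7.0 km / 0.22 m/s = 7000/0.22 = 3.182e+04 s = 0.3683 d.
First-order decay: C = 28.4·exp(−0.26·0.3683) = 28.4·0.9087 = 25.81 mg/L.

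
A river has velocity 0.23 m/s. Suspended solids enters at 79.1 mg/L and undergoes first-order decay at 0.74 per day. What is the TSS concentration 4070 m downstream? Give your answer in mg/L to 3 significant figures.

Travel time t = 4070 m / 0.23 m/s = 4070/0.23 = 1.77e+04 s = 0.2048 d.
First-order decay: C = 79.1·exp(−0.74·0.2048) = 79.1·0.8594 = 67.98 mg/L.

68.0 mg/L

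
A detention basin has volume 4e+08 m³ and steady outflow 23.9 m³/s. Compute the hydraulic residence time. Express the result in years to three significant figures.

0.530 yr

Q = 23.9 m³/s × 3.156e+07 s/yr = 7.542e+08 m³/yr.
Hydraulic residence time τ = V/Q = 4e+08/7.542e+08 = 0.5303 yr.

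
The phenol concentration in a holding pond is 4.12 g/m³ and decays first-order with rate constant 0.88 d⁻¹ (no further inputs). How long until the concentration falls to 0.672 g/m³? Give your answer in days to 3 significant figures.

t = ln(C₀/C)/k = ln(4.12/0.672)/0.88 = 1.813/0.88 = 2.061 d.

2.06 d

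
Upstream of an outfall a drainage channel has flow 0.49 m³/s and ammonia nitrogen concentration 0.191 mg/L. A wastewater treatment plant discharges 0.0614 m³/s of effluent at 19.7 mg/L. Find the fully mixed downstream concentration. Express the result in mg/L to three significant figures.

Conservation of mass across the mixing zone: C = (0.0614·19.7 + 0.49·0.191) / (0.0614 + 0.49) = 1.303/0.5514 = 2.363 mg/L.

2.36 mg/L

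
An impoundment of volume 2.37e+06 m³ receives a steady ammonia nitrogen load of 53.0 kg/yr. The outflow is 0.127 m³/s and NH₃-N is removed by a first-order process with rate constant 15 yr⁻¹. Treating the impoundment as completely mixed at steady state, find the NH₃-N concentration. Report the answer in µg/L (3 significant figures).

1.34 µg/L

Outflow Q = 0.127 m³/s × 3.156e+07 s/yr = 4.008e+06 m³/yr.
Steady-state CSTR mass balance: W = Q·C + k·V·C, so C = W/(Q + kV).
Q + kV = 4.008e+06 + 15·2.37e+06 = 3.956e+07 m³/yr.
C = 53.0/3.956e+07 = 1.34e-06 kg/m³ = 0.00134 mg/L = 1.34 µg/L.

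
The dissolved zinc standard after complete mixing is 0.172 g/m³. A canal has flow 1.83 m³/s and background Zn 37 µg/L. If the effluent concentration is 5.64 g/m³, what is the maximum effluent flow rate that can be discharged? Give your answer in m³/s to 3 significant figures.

37 µg/L = 0.037 mg/L.
Mass balance at complete mixing: C_std·(Q_w + Q_r) = Q_w·C_e + Q_r·C_b.
Rearranging, Q_w = Q_r·(C_std − C_b)/(C_e − C_std) = 1.83·(0.172 − 0.037) / (5.64 − 0.172) = 0.04518 m³/s.

0.0452 m³/s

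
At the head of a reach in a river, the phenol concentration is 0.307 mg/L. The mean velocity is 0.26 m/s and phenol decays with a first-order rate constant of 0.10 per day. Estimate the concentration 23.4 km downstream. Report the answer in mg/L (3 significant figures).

0.277 mg/L

Travel time t = 23.4 km / 0.26 m/s = 2.34e+04/0.26 = 9e+04 s = 1.042 d.
First-order decay: C = 0.307·exp(−0.10·1.042) = 0.307·0.9011 = 0.2766 mg/L.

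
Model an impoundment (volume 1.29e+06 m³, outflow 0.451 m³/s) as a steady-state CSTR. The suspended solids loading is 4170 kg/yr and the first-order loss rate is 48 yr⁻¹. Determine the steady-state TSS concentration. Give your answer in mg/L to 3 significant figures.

0.0548 mg/L

Outflow Q = 0.451 m³/s × 3.156e+07 s/yr = 1.423e+07 m³/yr.
Steady-state CSTR mass balance: W = Q·C + k·V·C, so C = W/(Q + kV).
Q + kV = 1.423e+07 + 48·1.29e+06 = 7.615e+07 m³/yr.
C = 4170/7.615e+07 = 5.476e-05 kg/m³ = 0.05476 mg/L.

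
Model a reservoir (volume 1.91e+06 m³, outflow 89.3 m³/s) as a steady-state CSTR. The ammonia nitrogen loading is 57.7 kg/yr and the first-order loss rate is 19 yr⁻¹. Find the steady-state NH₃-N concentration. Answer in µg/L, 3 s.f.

0.0202 µg/L

Outflow Q = 89.3 m³/s × 3.156e+07 s/yr = 2.818e+09 m³/yr.
Steady-state CSTR mass balance: W = Q·C + k·V·C, so C = W/(Q + kV).
Q + kV = 2.818e+09 + 19·1.91e+06 = 2.854e+09 m³/yr.
C = 57.7/2.854e+09 = 2.021e-08 kg/m³ = 2.021e-05 mg/L = 0.02021 µg/L.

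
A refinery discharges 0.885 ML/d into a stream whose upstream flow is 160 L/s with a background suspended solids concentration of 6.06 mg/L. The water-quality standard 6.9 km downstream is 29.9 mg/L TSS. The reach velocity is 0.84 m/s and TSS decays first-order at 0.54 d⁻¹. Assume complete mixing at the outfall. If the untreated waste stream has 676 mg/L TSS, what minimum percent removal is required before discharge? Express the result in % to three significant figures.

0.885 ML/d = 0.01024 m³/s.
160 L/s = 0.16 m³/s.
Travel time to the compliance point: t = 6900/0.84 = 8214 s = 0.09507 d; decay factor exp(−0.54·0.09507) = 0.95.
So the concentration just after mixing may be at most 29.9/0.95 = 31.48 mg/L.
Mass balance: 31.48·0.1702 = 0.01024·Cₑ + 0.16·6.06.
Cₑ = (5.358 − 0.9696) / 0.01024 = 428.5 mg/L.
Required removal = 1 − 428.5/676 = 36.62 %.

36.6 %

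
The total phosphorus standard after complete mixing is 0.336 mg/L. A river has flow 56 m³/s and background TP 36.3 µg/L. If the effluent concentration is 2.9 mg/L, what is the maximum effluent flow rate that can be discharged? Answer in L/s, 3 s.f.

36.3 µg/L = 0.0363 mg/L.
Mass balance at complete mixing: C_std·(Q_w + Q_r) = Q_w·C_e + Q_r·C_b.
Rearranging, Q_w = Q_r·(C_std − C_b)/(C_e − C_std) = 56·(0.336 − 0.0363) / (2.9 − 0.336) = 6.546 m³/s.
= 6546 L/s.

6550 L/s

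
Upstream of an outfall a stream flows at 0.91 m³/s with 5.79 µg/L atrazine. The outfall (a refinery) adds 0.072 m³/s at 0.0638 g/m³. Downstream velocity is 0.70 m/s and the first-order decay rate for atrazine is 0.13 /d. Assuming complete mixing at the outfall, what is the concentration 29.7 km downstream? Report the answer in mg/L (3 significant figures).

5.79 µg/L = 0.00579 mg/L.
After complete mixing, C₀ = (0.072·0.0638 + 0.91·0.00579) / 0.982 = 0.01004 mg/L.
Travel time t = 2.97e+04 m / 0.70 m/s = 4.243e+04 s = 0.4911 d.
C = 0.01004·exp(−0.13·0.4911) = 0.01004·0.9382 = 0.009422 mg/L.

0.00942 mg/L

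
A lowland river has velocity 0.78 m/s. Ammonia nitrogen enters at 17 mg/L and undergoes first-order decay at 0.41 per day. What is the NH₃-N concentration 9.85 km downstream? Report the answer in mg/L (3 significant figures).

16.0 mg/L

Travel time t = 9.85 km / 0.78 m/s = 9850/0.78 = 1.263e+04 s = 0.1462 d.
First-order decay: C = 17·exp(−0.41·0.1462) = 17·0.9418 = 16.01 mg/L.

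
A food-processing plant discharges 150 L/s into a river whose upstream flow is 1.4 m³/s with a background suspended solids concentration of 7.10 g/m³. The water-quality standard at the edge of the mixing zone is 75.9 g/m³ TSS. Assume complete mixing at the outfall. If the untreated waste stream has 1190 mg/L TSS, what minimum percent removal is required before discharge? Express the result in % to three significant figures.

150 L/s = 0.15 m³/s.
Mass balance: 75.9·1.55 = 0.15·Cₑ + 1.4·7.1.
Cₑ = (117.6 − 9.94) / 0.15 = 718 mg/L.
Required removal = 1 − 718/1190 = 39.66 %.

39.7 %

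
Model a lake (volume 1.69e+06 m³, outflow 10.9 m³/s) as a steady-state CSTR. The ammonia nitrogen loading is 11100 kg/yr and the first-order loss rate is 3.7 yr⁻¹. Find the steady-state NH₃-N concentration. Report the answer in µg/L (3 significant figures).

Outflow Q = 10.9 m³/s × 3.156e+07 s/yr = 3.44e+08 m³/yr.
Steady-state CSTR mass balance: W = Q·C + k·V·C, so C = W/(Q + kV).
Q + kV = 3.44e+08 + 3.7·1.69e+06 = 3.502e+08 m³/yr.
C = 11100/3.502e+08 = 3.169e-05 kg/m³ = 0.03169 mg/L = 31.69 µg/L.

31.7 µg/L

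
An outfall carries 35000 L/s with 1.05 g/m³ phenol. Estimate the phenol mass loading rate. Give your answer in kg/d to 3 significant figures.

3180 kg/d

35000 L/s = 35 m³/s.
Mass flux = Q·C = 35 m³/s × 1.05 g/m³ = 36.75 g/s.
= 36.75 g/s × 86.4 = 3175 kg/d.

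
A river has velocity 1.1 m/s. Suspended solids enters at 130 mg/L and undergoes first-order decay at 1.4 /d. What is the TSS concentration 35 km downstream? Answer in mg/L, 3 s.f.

Travel time t = 35 km / 1.1 m/s = 3.5e+04/1.1 = 3.182e+04 s = 0.3683 d.
First-order decay: C = 130·exp(−1.4·0.3683) = 130·0.5972 = 77.63 mg/L.

77.6 mg/L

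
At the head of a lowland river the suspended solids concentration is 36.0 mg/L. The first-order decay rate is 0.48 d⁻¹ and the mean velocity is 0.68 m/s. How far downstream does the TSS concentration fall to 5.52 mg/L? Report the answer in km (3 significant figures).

230 km

From C = C₀·e^(−kt), t = ln(C₀/C)/k = ln(36.0/5.52)/0.48 = 1.875/0.48 = 3.907 d.
Distance = v·t = 0.68 m/s × 3.375e+05 s = 2.295e+05 m = 229.5 km.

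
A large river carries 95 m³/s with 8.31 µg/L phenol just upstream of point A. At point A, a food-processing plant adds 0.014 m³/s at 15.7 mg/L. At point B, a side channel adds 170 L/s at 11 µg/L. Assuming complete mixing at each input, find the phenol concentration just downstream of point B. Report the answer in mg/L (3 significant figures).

0.0106 mg/L

8.31 µg/L = 0.00831 mg/L.
After input A: C = (95·0.00831 + 0.014·15.7) / 95.01 = 0.01062 mg/L.
170 L/s = 0.17 m³/s.
11 µg/L = 0.011 mg/L.
After input B: C = (95.01·0.01062 + 0.17·0.011) / 95.18 = 0.01062 mg/L.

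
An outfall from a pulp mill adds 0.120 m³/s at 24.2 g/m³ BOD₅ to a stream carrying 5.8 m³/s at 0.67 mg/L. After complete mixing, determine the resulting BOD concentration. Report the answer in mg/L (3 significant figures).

1.15 mg/L

Flow-weighted mixing gives C = (0.12·24.2 + 5.8·0.67) / (0.12 + 5.8) = 6.79/5.92 = 1.147 mg/L.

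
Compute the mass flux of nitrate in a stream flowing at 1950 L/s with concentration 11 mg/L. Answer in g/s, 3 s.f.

1950 L/s = 1.95 m³/s.
Mass flux = Q·C = 1.95 m³/s × 11 g/m³ = 21.45 g/s.

21.4 g/s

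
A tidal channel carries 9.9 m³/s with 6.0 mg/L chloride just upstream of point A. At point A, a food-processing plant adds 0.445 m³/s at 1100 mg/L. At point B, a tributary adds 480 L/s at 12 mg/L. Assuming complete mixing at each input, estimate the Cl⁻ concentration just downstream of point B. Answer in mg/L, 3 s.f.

51.2 mg/L

After input A: C = (9.9·6 + 0.445·1100) / 10.35 = 53.06 mg/L.
480 L/s = 0.48 m³/s.
After input B: C = (10.35·53.06 + 0.48·12) / 10.83 = 51.24 mg/L.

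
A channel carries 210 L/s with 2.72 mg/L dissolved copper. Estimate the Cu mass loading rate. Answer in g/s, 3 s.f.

210 L/s = 0.21 m³/s.
Mass flux = Q·C = 0.21 m³/s × 2.72 g/m³ = 0.5712 g/s.

0.571 g/s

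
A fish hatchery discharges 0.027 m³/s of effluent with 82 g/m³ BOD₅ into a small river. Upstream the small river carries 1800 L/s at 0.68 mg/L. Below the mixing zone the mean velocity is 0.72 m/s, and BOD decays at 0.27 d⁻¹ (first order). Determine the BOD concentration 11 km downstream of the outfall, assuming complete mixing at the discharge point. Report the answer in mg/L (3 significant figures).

1.79 mg/L

1800 L/s = 1.8 m³/s.
After complete mixing, C₀ = (0.027·82 + 1.8·0.68) / 1.827 = 1.882 mg/L.
Travel time t = 1.1e+04 m / 0.72 m/s = 1.528e+04 s = 0.1768 d.
C = 1.882·exp(−0.27·0.1768) = 1.882·0.9534 = 1.794 mg/L.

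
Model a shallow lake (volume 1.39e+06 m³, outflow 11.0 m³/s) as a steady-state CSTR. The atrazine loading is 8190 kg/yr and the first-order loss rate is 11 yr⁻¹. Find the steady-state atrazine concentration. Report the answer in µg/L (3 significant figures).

Outflow Q = 11.0 m³/s × 3.156e+07 s/yr = 3.471e+08 m³/yr.
Steady-state CSTR mass balance: W = Q·C + k·V·C, so C = W/(Q + kV).
Q + kV = 3.471e+08 + 11·1.39e+06 = 3.624e+08 m³/yr.
C = 8190/3.624e+08 = 2.26e-05 kg/m³ = 0.0226 mg/L = 22.6 µg/L.

22.6 µg/L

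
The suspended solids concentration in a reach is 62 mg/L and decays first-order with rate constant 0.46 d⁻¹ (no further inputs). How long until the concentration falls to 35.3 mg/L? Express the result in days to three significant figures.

t = ln(C₀/C)/k = ln(62/35.3)/0.46 = 0.5633/0.46 = 1.224 d.

1.22 d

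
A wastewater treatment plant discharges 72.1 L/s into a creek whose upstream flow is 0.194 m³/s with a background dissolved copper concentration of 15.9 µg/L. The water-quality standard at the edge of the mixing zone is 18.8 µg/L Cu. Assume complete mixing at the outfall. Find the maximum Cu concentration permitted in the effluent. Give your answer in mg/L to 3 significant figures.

72.1 L/s = 0.0721 m³/s.
15.9 µg/L = 0.0159 mg/L.
18.8 µg/L = 0.0188 mg/L.
Mass balance: 0.0188·0.2661 = 0.0721·Cₑ + 0.194·0.0159.
Cₑ = (0.005003 − 0.003085) / 0.0721 = 0.0266 mg/L.

0.0266 mg/L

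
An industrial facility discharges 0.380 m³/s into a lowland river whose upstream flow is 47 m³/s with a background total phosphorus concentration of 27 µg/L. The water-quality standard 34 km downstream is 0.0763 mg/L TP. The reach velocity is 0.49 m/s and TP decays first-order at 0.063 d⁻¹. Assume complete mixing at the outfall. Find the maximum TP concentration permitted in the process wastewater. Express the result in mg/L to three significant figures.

6.67 mg/L

27 µg/L = 0.027 mg/L.
Travel time to the compliance point: t = 3.4e+04/0.49 = 6.939e+04 s = 0.8031 d; decay factor exp(−0.063·0.8031) = 0.9507.
So the concentration just after mixing may be at most 0.0763/0.9507 = 0.08026 mg/L.
Mass balance: 0.08026·47.38 = 0.38·Cₑ + 47·0.027.
Cₑ = (3.803 − 1.269) / 0.38 = 6.668 mg/L.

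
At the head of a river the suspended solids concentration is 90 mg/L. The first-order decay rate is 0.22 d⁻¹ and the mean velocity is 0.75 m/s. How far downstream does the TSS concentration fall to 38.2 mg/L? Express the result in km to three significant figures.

From C = C₀·e^(−kt), t = ln(C₀/C)/k = ln(90/38.2)/0.22 = 0.857/0.22 = 3.895 d.
Distance = v·t = 0.75 m/s × 3.366e+05 s = 2.524e+05 m = 252.4 km.

252 km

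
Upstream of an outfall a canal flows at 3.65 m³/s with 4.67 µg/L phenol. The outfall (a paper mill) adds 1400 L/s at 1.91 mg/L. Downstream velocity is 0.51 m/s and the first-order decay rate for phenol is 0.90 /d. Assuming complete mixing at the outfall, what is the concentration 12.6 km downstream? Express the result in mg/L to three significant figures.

0.412 mg/L

1400 L/s = 1.4 m³/s.
4.67 µg/L = 0.00467 mg/L.
After complete mixing, C₀ = (1.4·1.91 + 3.65·0.00467) / 5.05 = 0.5329 mg/L.
Travel time t = 1.26e+04 m / 0.51 m/s = 2.471e+04 s = 0.2859 d.
C = 0.5329·exp(−0.90·0.2859) = 0.5329·0.7731 = 0.412 mg/L.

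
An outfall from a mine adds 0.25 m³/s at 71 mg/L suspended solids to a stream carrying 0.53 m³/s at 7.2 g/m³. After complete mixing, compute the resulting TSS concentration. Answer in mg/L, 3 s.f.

27.6 mg/L

Conservation of mass across the mixing zone: C = (0.25·71 + 0.53·7.2) / (0.25 + 0.53) = 21.57/0.78 = 27.65 mg/L.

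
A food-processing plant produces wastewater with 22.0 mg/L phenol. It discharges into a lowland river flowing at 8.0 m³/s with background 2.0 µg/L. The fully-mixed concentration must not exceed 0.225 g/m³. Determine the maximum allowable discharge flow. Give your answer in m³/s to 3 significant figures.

0.0819 m³/s

2.0 µg/L = 0.002 mg/L.
Mass balance at complete mixing: C_std·(Q_w + Q_r) = Q_w·C_e + Q_r·C_b.
Rearranging, Q_w = Q_r·(C_std − C_b)/(C_e − C_std) = 8.0·(0.225 − 0.002) / (22 − 0.225) = 0.08193 m³/s.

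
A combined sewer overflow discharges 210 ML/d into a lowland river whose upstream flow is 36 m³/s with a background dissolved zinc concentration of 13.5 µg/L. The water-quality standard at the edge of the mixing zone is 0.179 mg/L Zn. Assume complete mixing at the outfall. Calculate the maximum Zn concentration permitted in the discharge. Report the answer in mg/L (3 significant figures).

2.63 mg/L

210 ML/d = 2.431 m³/s.
13.5 µg/L = 0.0135 mg/L.
Mass balance: 0.179·38.43 = 2.431·Cₑ + 36·0.0135.
Cₑ = (6.879 − 0.486) / 2.431 = 2.63 mg/L.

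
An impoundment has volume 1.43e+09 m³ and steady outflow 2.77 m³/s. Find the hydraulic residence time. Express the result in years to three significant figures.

Q = 2.77 m³/s × 3.156e+07 s/yr = 8.741e+07 m³/yr.
Hydraulic residence time τ = V/Q = 1.43e+09/8.741e+07 = 16.36 yr.

16.4 yr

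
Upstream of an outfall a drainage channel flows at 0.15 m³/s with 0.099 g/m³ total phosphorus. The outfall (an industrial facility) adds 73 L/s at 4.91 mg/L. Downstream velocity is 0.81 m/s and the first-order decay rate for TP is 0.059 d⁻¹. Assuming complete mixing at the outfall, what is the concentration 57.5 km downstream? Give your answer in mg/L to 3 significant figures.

73 L/s = 0.073 m³/s.
After complete mixing, C₀ = (0.073·4.91 + 0.15·0.099) / 0.223 = 1.674 mg/L.
Travel time t = 5.75e+04 m / 0.81 m/s = 7.099e+04 s = 0.8216 d.
C = 1.674·exp(−0.059·0.8216) = 1.674·0.9527 = 1.595 mg/L.

1.59 mg/L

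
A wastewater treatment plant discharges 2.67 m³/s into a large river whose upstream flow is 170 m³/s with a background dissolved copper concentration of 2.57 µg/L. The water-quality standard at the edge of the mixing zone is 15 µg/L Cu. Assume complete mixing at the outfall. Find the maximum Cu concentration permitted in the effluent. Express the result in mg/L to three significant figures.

0.806 mg/L

2.57 µg/L = 0.00257 mg/L.
15 µg/L = 0.015 mg/L.
Mass balance: 0.015·172.7 = 2.67·Cₑ + 170·0.00257.
Cₑ = (2.59 − 0.4369) / 2.67 = 0.8064 mg/L.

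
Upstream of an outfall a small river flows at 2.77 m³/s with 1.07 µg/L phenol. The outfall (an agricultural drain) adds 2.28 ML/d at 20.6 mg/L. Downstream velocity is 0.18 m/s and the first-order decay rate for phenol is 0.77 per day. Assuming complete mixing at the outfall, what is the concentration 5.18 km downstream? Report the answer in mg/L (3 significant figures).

2.28 ML/d = 0.02639 m³/s.
1.07 µg/L = 0.00107 mg/L.
After complete mixing, C₀ = (0.02639·20.6 + 2.77·0.00107) / 2.796 = 0.1955 mg/L.
Travel time t = 5180 m / 0.18 m/s = 2.878e+04 s = 0.3331 d.
C = 0.1955·exp(−0.77·0.3331) = 0.1955·0.7738 = 0.1512 mg/L.

0.151 mg/L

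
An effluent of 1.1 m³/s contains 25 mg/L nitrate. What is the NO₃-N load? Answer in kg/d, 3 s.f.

2380 kg/d

Mass flux = Q·C = 1.1 m³/s × 25 g/m³ = 27.5 g/s.
= 27.5 g/s × 86.4 = 2376 kg/d.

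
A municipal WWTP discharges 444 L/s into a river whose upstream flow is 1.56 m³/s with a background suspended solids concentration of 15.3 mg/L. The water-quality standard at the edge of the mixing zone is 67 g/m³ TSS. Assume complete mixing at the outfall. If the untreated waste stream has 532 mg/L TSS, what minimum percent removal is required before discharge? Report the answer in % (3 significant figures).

444 L/s = 0.444 m³/s.
Mass balance: 67·2.004 = 0.444·Cₑ + 1.56·15.3.
Cₑ = (134.3 − 23.87) / 0.444 = 248.6 mg/L.
Required removal = 1 − 248.6/532 = 53.26 %.

53.3 %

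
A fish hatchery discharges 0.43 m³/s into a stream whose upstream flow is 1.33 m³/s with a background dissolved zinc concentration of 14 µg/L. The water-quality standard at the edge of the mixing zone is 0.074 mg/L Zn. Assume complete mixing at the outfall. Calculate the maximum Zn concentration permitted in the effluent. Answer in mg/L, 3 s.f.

14 µg/L = 0.014 mg/L.
Mass balance: 0.074·1.76 = 0.43·Cₑ + 1.33·0.014.
Cₑ = (0.1302 − 0.01862) / 0.43 = 0.2596 mg/L.

0.260 mg/L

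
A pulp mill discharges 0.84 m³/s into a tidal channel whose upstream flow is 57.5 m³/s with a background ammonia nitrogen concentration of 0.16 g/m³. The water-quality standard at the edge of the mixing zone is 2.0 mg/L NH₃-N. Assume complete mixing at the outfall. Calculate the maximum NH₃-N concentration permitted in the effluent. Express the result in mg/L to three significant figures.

128 mg/L

Mass balance: 2·58.34 = 0.84·Cₑ + 57.5·0.16.
Cₑ = (116.7 − 9.2) / 0.84 = 128 mg/L.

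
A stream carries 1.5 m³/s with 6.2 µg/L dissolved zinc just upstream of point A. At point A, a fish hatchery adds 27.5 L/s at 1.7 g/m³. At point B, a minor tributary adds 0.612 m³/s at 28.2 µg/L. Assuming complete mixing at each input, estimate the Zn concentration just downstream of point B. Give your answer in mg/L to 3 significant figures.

6.2 µg/L = 0.0062 mg/L.
27.5 L/s = 0.0275 m³/s.
After input A: C = (1.5·0.0062 + 0.0275·1.7) / 1.528 = 0.03669 mg/L.
28.2 µg/L = 0.0282 mg/L.
After input B: C = (1.528·0.03669 + 0.612·0.0282) / 2.139 = 0.03426 mg/L.

0.0343 mg/L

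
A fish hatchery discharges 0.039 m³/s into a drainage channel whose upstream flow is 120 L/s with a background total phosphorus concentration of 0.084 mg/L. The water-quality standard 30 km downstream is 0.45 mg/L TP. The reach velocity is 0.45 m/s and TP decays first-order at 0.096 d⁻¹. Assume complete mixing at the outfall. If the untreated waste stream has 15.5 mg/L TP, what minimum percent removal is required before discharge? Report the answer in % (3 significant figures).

120 L/s = 0.12 m³/s.
Travel time to the compliance point: t = 3e+04/0.45 = 6.667e+04 s = 0.7716 d; decay factor exp(−0.096·0.7716) = 0.9286.
So the concentration just after mixing may be at most 0.45/0.9286 = 0.4846 mg/L.
Mass balance: 0.4846·0.159 = 0.039·Cₑ + 0.12·0.084.
Cₑ = (0.07705 − 0.01008) / 0.039 = 1.717 mg/L.
Required removal = 1 − 1.717/15.5 = 88.92 %.

88.9 %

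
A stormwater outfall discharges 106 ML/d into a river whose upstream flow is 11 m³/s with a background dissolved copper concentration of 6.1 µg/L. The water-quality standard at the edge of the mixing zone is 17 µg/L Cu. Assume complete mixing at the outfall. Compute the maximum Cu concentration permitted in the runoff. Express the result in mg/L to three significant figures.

0.115 mg/L

106 ML/d = 1.227 m³/s.
6.1 µg/L = 0.0061 mg/L.
17 µg/L = 0.017 mg/L.
Mass balance: 0.017·12.23 = 1.227·Cₑ + 11·0.0061.
Cₑ = (0.2079 − 0.0671) / 1.227 = 0.1147 mg/L.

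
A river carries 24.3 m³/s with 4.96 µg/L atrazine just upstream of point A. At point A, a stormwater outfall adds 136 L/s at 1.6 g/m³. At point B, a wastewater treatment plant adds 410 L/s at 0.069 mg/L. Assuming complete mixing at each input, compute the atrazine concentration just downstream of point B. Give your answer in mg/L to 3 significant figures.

0.0147 mg/L

4.96 µg/L = 0.00496 mg/L.
136 L/s = 0.136 m³/s.
After input A: C = (24.3·0.00496 + 0.136·1.6) / 24.44 = 0.01384 mg/L.
410 L/s = 0.41 m³/s.
After input B: C = (24.44·0.01384 + 0.41·0.069) / 24.85 = 0.01475 mg/L.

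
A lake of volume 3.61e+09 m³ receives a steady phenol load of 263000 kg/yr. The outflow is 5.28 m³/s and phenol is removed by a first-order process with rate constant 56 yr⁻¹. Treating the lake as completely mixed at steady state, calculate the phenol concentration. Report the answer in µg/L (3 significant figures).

1.30 µg/L

Outflow Q = 5.28 m³/s × 3.156e+07 s/yr = 1.666e+08 m³/yr.
Steady-state CSTR mass balance: W = Q·C + k·V·C, so C = W/(Q + kV).
Q + kV = 1.666e+08 + 56·3.61e+09 = 2.023e+11 m³/yr.
C = 263000/2.023e+11 = 1.3e-06 kg/m³ = 0.0013 mg/L = 1.3 µg/L.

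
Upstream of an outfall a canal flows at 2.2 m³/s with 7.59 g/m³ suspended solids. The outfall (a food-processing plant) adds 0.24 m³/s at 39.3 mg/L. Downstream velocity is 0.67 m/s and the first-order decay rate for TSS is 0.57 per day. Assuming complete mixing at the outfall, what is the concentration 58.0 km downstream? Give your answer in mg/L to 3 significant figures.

6.05 mg/L

After complete mixing, C₀ = (0.24·39.3 + 2.2·7.59) / 2.44 = 10.71 mg/L.
Travel time t = 5.8e+04 m / 0.67 m/s = 8.657e+04 s = 1.002 d.
C = 10.71·exp(−0.57·1.002) = 10.71·0.5649 = 6.05 mg/L.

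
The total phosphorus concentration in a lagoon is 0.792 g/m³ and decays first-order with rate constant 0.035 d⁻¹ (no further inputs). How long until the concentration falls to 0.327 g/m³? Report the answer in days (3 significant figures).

t = ln(C₀/C)/k = ln(0.792/0.327)/0.035 = 0.8846/0.035 = 25.27 d.

25.3 d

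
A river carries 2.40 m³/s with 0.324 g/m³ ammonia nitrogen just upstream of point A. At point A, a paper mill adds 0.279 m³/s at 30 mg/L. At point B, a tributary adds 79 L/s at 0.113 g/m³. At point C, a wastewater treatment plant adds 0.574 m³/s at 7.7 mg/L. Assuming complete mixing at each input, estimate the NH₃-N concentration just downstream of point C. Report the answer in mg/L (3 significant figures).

After input A: C = (2.4·0.324 + 0.279·30) / 2.679 = 3.415 mg/L.
79 L/s = 0.079 m³/s.
After input B: C = (2.679·3.415 + 0.079·0.113) / 2.758 = 3.32 mg/L.
After input C: C = (2.758·3.32 + 0.574·7.7) / 3.332 = 4.075 mg/L.

4.07 mg/L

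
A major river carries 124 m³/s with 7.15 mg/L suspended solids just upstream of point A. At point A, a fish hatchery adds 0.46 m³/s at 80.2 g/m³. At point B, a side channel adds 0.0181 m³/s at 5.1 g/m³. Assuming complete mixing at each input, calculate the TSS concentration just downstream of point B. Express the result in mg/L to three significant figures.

7.42 mg/L

After input A: C = (124·7.15 + 0.46·80.2) / 124.5 = 7.42 mg/L.
After input B: C = (124.5·7.42 + 0.0181·5.1) / 124.5 = 7.42 mg/L.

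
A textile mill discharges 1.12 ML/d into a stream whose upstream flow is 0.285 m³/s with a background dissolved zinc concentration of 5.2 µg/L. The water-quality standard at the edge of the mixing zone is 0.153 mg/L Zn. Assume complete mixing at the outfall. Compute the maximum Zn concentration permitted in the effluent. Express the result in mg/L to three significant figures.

1.12 ML/d = 0.01296 m³/s.
5.2 µg/L = 0.0052 mg/L.
Mass balance: 0.153·0.298 = 0.01296·Cₑ + 0.285·0.0052.
Cₑ = (0.04559 − 0.001482) / 0.01296 = 3.402 mg/L.

3.40 mg/L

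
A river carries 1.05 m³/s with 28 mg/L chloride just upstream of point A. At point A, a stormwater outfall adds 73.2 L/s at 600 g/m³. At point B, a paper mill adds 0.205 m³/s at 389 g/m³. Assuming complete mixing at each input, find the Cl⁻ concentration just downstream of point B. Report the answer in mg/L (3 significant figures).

73.2 L/s = 0.0732 m³/s.
After input A: C = (1.05·28 + 0.0732·600) / 1.123 = 65.28 mg/L.
After input B: C = (1.123·65.28 + 0.205·389) / 1.328 = 115.2 mg/L.

115 mg/L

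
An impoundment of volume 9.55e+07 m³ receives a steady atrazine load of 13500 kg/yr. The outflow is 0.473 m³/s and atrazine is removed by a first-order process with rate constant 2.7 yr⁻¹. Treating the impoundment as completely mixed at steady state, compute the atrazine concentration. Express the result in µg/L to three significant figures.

Outflow Q = 0.473 m³/s × 3.156e+07 s/yr = 1.493e+07 m³/yr.
Steady-state CSTR mass balance: W = Q·C + k·V·C, so C = W/(Q + kV).
Q + kV = 1.493e+07 + 2.7·9.55e+07 = 2.728e+08 m³/yr.
C = 13500/2.728e+08 = 4.949e-05 kg/m³ = 0.04949 mg/L = 49.49 µg/L.

49.5 µg/L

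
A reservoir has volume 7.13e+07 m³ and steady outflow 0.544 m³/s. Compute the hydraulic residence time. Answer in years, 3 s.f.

Q = 0.544 m³/s × 3.156e+07 s/yr = 1.717e+07 m³/yr.
Hydraulic residence time τ = V/Q = 7.13e+07/1.717e+07 = 4.153 yr.

4.15 yr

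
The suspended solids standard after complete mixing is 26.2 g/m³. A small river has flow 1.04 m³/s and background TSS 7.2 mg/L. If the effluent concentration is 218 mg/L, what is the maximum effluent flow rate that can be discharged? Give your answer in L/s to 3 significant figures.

Mass balance at complete mixing: C_std·(Q_w + Q_r) = Q_w·C_e + Q_r·C_b.
Rearranging, Q_w = Q_r·(C_std − C_b)/(C_e − C_std) = 1.04·(26.2 − 7.2) / (218 − 26.2) = 0.103 m³/s.
= 103 L/s.

103 L/s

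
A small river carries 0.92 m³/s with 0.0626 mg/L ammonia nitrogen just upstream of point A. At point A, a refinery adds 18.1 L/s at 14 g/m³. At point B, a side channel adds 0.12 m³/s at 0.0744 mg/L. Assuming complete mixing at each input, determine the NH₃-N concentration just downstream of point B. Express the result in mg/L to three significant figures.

18.1 L/s = 0.0181 m³/s.
After input A: C = (0.92·0.0626 + 0.0181·14) / 0.9381 = 0.3315 mg/L.
After input B: C = (0.9381·0.3315 + 0.12·0.0744) / 1.058 = 0.3024 mg/L.

0.302 mg/L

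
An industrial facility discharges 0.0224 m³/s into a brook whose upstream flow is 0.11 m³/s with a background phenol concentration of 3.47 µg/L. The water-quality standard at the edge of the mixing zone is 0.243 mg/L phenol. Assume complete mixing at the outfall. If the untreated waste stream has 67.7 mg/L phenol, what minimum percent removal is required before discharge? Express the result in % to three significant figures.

97.9 %

3.47 µg/L = 0.00347 mg/L.
Mass balance: 0.243·0.1324 = 0.0224·Cₑ + 0.11·0.00347.
Cₑ = (0.03217 − 0.0003817) / 0.0224 = 1.419 mg/L.
Required removal = 1 − 1.419/67.7 = 97.9 %.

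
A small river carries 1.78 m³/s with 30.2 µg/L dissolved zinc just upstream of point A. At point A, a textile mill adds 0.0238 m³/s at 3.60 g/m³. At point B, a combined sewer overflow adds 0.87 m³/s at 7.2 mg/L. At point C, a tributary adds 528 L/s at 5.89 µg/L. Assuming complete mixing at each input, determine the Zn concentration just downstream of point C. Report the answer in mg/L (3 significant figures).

30.2 µg/L = 0.0302 mg/L.
After input A: C = (1.78·0.0302 + 0.0238·3.6) / 1.804 = 0.0773 mg/L.
After input B: C = (1.804·0.0773 + 0.87·7.2) / 2.674 = 2.395 mg/L.
528 L/s = 0.528 m³/s.
5.89 µg/L = 0.00589 mg/L.
After input C: C = (2.674·2.395 + 0.528·0.00589) / 3.202 = 2.001 mg/L.

2.00 mg/L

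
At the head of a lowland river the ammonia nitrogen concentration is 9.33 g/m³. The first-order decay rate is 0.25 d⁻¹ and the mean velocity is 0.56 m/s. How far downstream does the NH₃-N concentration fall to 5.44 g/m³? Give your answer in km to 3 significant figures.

From C = C₀·e^(−kt), t = ln(C₀/C)/k = ln(9.33/5.44)/0.25 = 0.5395/0.25 = 2.158 d.
Distance = v·t = 0.56 m/s × 1.864e+05 s = 1.044e+05 m = 104.4 km.

104 km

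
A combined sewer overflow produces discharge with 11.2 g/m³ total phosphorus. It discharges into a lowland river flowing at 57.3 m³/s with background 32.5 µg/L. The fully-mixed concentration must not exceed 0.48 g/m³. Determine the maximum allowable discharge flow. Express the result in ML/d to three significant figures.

207 ML/d

32.5 µg/L = 0.0325 mg/L.
Mass balance at complete mixing: C_std·(Q_w + Q_r) = Q_w·C_e + Q_r·C_b.
Rearranging, Q_w = Q_r·(C_std − C_b)/(C_e − C_std) = 57.3·(0.48 − 0.0325) / (11.2 − 0.48) = 2.392 m³/s.
= 206.7 ML/d.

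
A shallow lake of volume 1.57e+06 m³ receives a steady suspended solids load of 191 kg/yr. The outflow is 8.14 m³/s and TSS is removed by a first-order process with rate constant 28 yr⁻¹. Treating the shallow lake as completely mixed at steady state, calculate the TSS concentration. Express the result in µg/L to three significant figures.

Outflow Q = 8.14 m³/s × 3.156e+07 s/yr = 2.569e+08 m³/yr.
Steady-state CSTR mass balance: W = Q·C + k·V·C, so C = W/(Q + kV).
Q + kV = 2.569e+08 + 28·1.57e+06 = 3.008e+08 m³/yr.
C = 191/3.008e+08 = 6.349e-07 kg/m³ = 0.0006349 mg/L = 0.6349 µg/L.

0.635 µg/L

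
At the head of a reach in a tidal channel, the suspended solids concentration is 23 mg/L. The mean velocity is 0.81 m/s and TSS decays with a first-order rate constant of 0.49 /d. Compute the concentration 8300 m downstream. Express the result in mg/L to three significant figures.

21.7 mg/L

Travel time t = 8300 m / 0.81 m/s = 8300/0.81 = 1.025e+04 s = 0.1186 d.
First-order decay: C = 23·exp(−0.49·0.1186) = 23·0.9435 = 21.7 mg/L.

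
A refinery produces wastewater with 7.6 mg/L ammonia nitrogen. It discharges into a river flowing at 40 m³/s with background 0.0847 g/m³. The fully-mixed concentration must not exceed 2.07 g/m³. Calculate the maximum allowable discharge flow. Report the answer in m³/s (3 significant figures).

14.4 m³/s

Mass balance at complete mixing: C_std·(Q_w + Q_r) = Q_w·C_e + Q_r·C_b.
Rearranging, Q_w = Q_r·(C_std − C_b)/(C_e − C_std) = 40·(2.07 − 0.0847) / (7.6 − 2.07) = 14.36 m³/s.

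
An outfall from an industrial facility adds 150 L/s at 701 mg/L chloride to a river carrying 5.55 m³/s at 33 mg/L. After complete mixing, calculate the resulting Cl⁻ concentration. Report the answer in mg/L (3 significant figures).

50.6 mg/L

150 L/s = 0.15 m³/s.
By mass balance at complete mixing, C = (0.15·701 + 5.55·33) / (0.15 + 5.55) = 288.3/5.7 = 50.58 mg/L.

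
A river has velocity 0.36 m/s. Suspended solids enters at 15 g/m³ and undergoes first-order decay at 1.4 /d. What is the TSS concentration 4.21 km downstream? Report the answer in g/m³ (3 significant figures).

Travel time t = 4.21 km / 0.36 m/s = 4210/0.36 = 1.169e+04 s = 0.1354 d.
First-order decay: C = 15·exp(−1.4·0.1354) = 15·0.8274 = 12.41 g/m³.

12.4 g/m³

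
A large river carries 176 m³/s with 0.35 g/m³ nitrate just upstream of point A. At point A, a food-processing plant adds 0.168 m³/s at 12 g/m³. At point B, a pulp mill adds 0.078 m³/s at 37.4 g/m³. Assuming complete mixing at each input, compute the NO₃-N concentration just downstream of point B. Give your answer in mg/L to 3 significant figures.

After input A: C = (176·0.35 + 0.168·12) / 176.2 = 0.3611 mg/L.
After input B: C = (176.2·0.3611 + 0.078·37.4) / 176.2 = 0.3775 mg/L.

0.378 mg/L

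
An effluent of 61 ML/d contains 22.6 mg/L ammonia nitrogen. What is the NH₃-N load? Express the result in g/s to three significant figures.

16.0 g/s

61 ML/d = 0.706 m³/s.
Mass flux = Q·C = 0.706 m³/s × 22.6 g/m³ = 15.96 g/s.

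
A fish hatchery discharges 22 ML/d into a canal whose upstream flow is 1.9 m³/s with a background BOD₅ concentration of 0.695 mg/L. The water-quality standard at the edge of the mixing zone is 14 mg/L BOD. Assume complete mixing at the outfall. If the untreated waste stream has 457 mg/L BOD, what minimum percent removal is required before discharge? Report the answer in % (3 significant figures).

75.2 %

22 ML/d = 0.2546 m³/s.
Mass balance: 14·2.155 = 0.2546·Cₑ + 1.9·0.695.
Cₑ = (30.16 − 1.32) / 0.2546 = 113.3 mg/L.
Required removal = 1 − 113.3/457 = 75.21 %.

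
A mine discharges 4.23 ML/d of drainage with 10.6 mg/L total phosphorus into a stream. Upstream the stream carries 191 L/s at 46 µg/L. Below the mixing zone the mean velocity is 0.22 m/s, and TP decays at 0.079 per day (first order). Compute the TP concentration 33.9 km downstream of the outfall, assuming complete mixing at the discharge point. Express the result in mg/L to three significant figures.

4.23 ML/d = 0.04896 m³/s.
191 L/s = 0.191 m³/s.
46 µg/L = 0.046 mg/L.
After complete mixing, C₀ = (0.04896·10.6 + 0.191·0.046) / 0.24 = 2.199 mg/L.
Travel time t = 3.39e+04 m / 0.22 m/s = 1.541e+05 s = 1.783 d.
C = 2.199·exp(−0.079·1.783) = 2.199·0.8686 = 1.91 mg/L.

1.91 mg/L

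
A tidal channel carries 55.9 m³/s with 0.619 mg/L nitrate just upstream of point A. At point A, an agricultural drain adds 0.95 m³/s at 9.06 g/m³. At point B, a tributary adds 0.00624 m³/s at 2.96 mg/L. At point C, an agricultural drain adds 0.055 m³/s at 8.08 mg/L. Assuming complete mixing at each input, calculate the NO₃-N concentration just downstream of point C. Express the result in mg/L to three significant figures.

0.767 mg/L

After input A: C = (55.9·0.619 + 0.95·9.06) / 56.85 = 0.7601 mg/L.
After input B: C = (56.85·0.7601 + 0.00624·2.96) / 56.86 = 0.7603 mg/L.
After input C: C = (56.86·0.7603 + 0.055·8.08) / 56.91 = 0.7674 mg/L.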